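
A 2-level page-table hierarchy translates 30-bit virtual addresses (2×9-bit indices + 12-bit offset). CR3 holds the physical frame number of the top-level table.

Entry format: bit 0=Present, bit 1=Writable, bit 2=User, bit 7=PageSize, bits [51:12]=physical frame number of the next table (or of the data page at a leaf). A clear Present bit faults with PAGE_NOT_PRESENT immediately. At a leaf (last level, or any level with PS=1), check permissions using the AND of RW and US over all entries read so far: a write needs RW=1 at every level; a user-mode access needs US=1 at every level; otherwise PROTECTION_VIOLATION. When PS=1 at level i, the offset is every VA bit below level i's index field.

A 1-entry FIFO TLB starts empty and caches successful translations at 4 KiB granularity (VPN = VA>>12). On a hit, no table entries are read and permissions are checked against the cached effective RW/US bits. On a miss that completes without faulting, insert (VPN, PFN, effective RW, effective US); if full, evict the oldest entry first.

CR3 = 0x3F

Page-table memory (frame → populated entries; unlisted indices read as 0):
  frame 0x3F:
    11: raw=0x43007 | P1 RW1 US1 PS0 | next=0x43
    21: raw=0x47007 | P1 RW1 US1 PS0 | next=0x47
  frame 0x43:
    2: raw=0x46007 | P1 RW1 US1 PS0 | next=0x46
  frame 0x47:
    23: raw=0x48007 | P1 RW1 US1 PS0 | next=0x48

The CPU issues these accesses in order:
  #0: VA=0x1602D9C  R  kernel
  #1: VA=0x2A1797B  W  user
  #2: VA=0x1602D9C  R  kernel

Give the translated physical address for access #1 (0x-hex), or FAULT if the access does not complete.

Walk each access:
#0 VA=0x1602D9C (r,kernel):
  L0: frame=0x3F idx=11 entry=0x43007 [P=1 RW=1 US=1 PS=0]
  L1: frame=0x43 idx=2 entry=0x46007 [P=1 RW=1 US=1 PS=0]
  ⇒ phys 0x46D9C  [2 reads]
#1 VA=0x2A1797B (w,user):
  L0: frame=0x3F idx=21 entry=0x47007 [P=1 RW=1 US=1 PS=0]
  L1: frame=0x47 idx=23 entry=0x48007 [P=1 RW=1 US=1 PS=0]
  ⇒ phys 0x4897B  [2 reads]
#2 VA=0x1602D9C (r,kernel):
  L0: frame=0x3F idx=11 entry=0x43007 [P=1 RW=1 US=1 PS=0]
  L1: frame=0x43 idx=2 entry=0x46007 [P=1 RW=1 US=1 PS=0]
  ⇒ phys 0x46D9C  [2 reads]

Access #1 PA: 0x4897B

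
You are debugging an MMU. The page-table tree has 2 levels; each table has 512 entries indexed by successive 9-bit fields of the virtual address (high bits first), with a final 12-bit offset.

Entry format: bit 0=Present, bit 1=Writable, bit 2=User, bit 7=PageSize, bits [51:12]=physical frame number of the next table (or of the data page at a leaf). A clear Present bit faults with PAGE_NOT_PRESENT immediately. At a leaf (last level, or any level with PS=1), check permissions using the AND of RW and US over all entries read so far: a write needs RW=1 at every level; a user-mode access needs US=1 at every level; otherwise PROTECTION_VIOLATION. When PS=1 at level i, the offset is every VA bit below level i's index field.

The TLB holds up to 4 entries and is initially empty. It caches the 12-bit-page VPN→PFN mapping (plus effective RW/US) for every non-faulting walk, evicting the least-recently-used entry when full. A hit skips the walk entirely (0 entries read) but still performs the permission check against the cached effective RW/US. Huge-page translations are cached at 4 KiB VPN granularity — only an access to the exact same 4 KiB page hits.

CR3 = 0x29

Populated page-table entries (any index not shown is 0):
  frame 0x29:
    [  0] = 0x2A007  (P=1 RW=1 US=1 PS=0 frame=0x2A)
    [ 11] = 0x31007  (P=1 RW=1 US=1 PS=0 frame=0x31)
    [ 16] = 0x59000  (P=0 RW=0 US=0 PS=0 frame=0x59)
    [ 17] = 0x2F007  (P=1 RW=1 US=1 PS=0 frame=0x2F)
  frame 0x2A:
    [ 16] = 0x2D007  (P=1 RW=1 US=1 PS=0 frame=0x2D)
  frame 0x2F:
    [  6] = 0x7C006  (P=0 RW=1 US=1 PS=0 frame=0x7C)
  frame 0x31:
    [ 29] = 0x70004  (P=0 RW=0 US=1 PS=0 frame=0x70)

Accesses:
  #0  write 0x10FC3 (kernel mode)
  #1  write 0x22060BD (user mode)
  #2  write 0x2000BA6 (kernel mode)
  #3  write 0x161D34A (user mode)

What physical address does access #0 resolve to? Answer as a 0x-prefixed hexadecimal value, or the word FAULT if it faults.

Walk each access:
#0 VA=0x10FC3 (w,kernel):
  L0 @0x29[0] → 0x2A007  P=1,RW=1,US=1,PS=0
  L1 @0x2A[16] → 0x2D007  P=1,RW=1,US=1,PS=0
  ✓ 0x2DFC3  — 2 lookups
#1 VA=0x22060BD (w,user):
  L0 @0x29[17] → 0x2F007  P=1,RW=1,US=1,PS=0
  L1 @0x2F[6] → 0x7C006  P=0,RW=1,US=1,PS=0
  → PAGE_NOT_PRESENT  (2 entries read)
#2 VA=0x2000BA6 (w,kernel):
  L0 @0x29[16] → 0x59000  P=0,RW=0,US=0,PS=0
  → PAGE_NOT_PRESENT  (1 entries read)
#3 VA=0x161D34A (w,user):
  L0 @0x29[11] → 0x31007  P=1,RW=1,US=1,PS=0
  L1 @0x31[29] → 0x70004  P=0,RW=0,US=1,PS=0
  → PAGE_NOT_PRESENT  (2 entries read)

Access #0 PA: 0x2DFC3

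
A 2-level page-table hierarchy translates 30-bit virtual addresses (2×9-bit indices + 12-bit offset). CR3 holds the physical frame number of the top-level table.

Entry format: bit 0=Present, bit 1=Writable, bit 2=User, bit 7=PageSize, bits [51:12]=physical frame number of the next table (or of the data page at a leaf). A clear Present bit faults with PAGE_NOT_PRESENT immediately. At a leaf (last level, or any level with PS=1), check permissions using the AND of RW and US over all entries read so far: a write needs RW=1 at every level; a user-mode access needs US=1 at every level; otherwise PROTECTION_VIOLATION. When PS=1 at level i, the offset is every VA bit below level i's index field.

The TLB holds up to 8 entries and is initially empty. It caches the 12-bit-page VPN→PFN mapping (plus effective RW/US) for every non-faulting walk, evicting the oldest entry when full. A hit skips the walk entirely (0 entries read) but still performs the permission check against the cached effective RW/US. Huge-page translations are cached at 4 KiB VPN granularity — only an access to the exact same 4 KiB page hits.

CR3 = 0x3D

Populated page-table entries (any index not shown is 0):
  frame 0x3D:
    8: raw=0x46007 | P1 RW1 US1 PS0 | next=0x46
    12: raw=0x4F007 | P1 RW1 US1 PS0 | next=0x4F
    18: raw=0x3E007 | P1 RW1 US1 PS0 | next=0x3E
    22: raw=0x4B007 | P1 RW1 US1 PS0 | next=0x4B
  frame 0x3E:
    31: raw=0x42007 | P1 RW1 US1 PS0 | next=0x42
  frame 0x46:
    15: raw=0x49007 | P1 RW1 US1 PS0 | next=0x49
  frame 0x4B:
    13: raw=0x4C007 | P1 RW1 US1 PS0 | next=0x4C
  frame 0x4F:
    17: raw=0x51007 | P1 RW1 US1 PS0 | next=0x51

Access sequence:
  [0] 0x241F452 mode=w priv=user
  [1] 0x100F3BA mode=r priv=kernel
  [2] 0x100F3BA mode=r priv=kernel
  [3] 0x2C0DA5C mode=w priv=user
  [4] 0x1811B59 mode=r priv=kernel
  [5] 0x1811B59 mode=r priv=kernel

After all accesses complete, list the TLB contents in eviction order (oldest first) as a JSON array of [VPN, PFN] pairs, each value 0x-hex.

Trace:
#0 VA=0x241F452 (w,user):
  [0] read 0x3D idx=18: raw=0x3E007 flags P=1 W=1 U=1 S=0
  [1] read 0x3E idx=31: raw=0x42007 flags P=1 W=1 U=1 S=0
  → PA=0x42452  (2 entries read)
#1 VA=0x100F3BA (r,kernel):
  [0] read 0x3D idx=8: raw=0x46007 flags P=1 W=1 U=1 S=0
  [1] read 0x46 idx=15: raw=0x49007 flags P=1 W=1 U=1 S=0
  → PA=0x493BA  (2 entries read)
#2 VA=0x100F3BA (r,kernel):
  TLB hit vpn=0x100F → PA=0x493BA
#3 VA=0x2C0DA5C (w,user):
  [0] read 0x3D idx=22: raw=0x4B007 flags P=1 W=1 U=1 S=0
  [1] read 0x4B idx=13: raw=0x4C007 flags P=1 W=1 U=1 S=0
  → PA=0x4CA5C  (2 entries read)
#4 VA=0x1811B59 (r,kernel):
  [0] read 0x3D idx=12: raw=0x4F007 flags P=1 W=1 U=1 S=0
  [1] read 0x4F idx=17: raw=0x51007 flags P=1 W=1 U=1 S=0
  → PA=0x51B59  (2 entries read)
#5 VA=0x1811B59 (r,kernel):
  TLB hit vpn=0x1811 → PA=0x51B59

TLB: [["0x241F", "0x42"], ["0x100F", "0x49"], ["0x2C0D", "0x4C"], ["0x1811", "0x51"]]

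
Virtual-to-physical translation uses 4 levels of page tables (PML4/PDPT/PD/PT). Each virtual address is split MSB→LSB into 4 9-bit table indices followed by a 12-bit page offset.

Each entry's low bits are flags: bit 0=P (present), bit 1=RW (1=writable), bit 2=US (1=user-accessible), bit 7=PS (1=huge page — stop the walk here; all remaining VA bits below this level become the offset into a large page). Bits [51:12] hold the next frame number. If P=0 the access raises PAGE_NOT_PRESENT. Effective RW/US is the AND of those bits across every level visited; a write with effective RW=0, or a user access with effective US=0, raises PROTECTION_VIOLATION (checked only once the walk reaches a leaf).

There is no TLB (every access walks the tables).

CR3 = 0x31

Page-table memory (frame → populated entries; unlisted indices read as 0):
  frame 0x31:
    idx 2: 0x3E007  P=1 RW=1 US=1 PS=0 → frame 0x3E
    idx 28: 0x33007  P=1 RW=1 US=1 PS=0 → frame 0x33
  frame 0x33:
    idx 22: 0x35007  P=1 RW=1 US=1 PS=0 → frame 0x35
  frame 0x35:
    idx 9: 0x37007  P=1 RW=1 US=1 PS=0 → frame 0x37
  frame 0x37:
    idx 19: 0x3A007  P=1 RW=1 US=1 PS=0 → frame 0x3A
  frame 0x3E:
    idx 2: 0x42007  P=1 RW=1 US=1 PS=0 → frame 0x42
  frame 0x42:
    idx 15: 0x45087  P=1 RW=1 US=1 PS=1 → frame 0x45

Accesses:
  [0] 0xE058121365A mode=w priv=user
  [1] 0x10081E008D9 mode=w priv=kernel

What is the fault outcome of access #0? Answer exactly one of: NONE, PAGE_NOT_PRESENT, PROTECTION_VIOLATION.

Trace:
#0 VA=0xE058121365A (w,user):
  L0: frame=0x31 idx=28 entry=0x33007 [P=1 RW=1 US=1 PS=0]
  L1: frame=0x33 idx=22 entry=0x35007 [P=1 RW=1 US=1 PS=0]
  L2: frame=0x35 idx=9 entry=0x37007 [P=1 RW=1 US=1 PS=0]
  L3: frame=0x37 idx=19 entry=0x3A007 [P=1 RW=1 US=1 PS=0]
  ✓ 0x3A65A  — 4 lookups
#1 VA=0x10081E008D9 (w,kernel):
  L0: frame=0x31 idx=2 entry=0x3E007 [P=1 RW=1 US=1 PS=0]
  L1: frame=0x3E idx=2 entry=0x42007 [P=1 RW=1 US=1 PS=0]
  L2: frame=0x42 idx=15 entry=0x45087 [P=1 RW=1 US=1 PS=1]
  ✓ 0x458D9 (huge @L2)  — 3 lookups

Access #0 fault: NONE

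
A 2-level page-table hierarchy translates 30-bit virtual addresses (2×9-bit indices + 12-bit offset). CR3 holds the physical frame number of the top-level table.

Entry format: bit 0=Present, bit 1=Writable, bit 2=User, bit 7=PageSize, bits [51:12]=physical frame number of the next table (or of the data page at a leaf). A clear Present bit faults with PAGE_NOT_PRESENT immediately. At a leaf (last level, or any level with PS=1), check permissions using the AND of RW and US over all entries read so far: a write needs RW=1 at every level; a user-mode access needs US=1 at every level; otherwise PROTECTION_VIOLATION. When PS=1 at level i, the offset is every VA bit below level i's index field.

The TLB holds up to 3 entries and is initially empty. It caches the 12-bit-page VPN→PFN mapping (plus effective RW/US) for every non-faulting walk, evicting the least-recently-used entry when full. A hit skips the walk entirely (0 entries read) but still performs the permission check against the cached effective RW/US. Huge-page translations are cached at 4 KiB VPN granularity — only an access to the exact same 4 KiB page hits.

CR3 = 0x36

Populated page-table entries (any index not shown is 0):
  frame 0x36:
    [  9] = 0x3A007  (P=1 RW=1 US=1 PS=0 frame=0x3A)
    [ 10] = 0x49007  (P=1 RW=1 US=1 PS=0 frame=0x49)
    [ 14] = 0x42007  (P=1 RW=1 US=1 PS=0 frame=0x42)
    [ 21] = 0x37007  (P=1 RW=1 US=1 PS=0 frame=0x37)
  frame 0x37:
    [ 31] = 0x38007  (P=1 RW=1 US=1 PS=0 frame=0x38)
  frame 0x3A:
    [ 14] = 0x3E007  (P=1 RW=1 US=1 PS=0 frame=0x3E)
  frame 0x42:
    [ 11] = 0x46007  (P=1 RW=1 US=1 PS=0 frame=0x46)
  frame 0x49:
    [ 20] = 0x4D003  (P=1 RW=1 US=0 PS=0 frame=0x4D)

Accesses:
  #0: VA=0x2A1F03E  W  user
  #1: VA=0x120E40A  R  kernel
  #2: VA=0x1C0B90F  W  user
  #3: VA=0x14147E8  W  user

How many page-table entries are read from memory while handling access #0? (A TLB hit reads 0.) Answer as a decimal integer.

Per-access translation:
#0 VA=0x2A1F03E (w,user):
  [0] read 0x36 idx=21: raw=0x37007 flags P=1 W=1 U=1 S=0
  [1] read 0x37 idx=31: raw=0x38007 flags P=1 W=1 U=1 S=0
  ⇒ phys 0x3803E  [2 reads]
#1 VA=0x120E40A (r,kernel):
  [0] read 0x36 idx=9: raw=0x3A007 flags P=1 W=1 U=1 S=0
  [1] read 0x3A idx=14: raw=0x3E007 flags P=1 W=1 U=1 S=0
  ⇒ phys 0x3E40A  [2 reads]
#2 VA=0x1C0B90F (w,user):
  [0] read 0x36 idx=14: raw=0x42007 flags P=1 W=1 U=1 S=0
  [1] read 0x42 idx=11: raw=0x46007 flags P=1 W=1 U=1 S=0
  ⇒ phys 0x4690F  [2 reads]
#3 VA=0x14147E8 (w,user):
  [0] read 0x36 idx=10: raw=0x49007 flags P=1 W=1 U=1 S=0
  [1] read 0x49 idx=20: raw=0x4D003 flags P=1 W=1 U=0 S=0
  ⇒ fault: PROTECTION_VIOLATION  — 2 lookups

Entries read for #0: 2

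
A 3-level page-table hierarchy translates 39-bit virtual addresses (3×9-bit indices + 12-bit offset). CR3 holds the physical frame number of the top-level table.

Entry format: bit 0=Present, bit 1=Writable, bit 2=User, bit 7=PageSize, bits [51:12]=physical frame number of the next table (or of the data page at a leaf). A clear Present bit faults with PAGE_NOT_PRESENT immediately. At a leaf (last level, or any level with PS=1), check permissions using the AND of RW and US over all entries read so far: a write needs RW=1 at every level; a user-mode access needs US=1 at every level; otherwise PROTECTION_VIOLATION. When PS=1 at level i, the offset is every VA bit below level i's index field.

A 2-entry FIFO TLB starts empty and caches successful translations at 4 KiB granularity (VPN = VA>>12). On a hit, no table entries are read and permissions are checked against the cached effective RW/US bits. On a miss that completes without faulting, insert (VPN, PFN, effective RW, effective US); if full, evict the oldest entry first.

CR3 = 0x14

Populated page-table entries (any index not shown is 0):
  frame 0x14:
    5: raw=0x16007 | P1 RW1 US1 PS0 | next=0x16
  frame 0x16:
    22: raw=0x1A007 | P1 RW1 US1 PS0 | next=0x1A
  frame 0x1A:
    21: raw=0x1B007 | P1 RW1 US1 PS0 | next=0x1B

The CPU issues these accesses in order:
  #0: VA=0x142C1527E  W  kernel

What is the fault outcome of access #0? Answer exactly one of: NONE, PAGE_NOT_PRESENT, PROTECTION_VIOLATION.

Trace:
#0 VA=0x142C1527E (w,kernel):
  [0] read 0x14 idx=5: raw=0x16007 flags P=1 W=1 U=1 S=0
  [1] read 0x16 idx=22: raw=0x1A007 flags P=1 W=1 U=1 S=0
  [2] read 0x1A idx=21: raw=0x1B007 flags P=1 W=1 U=1 S=0
  → PA=0x1B27E  (3 entries read)

Access #0 fault: NONE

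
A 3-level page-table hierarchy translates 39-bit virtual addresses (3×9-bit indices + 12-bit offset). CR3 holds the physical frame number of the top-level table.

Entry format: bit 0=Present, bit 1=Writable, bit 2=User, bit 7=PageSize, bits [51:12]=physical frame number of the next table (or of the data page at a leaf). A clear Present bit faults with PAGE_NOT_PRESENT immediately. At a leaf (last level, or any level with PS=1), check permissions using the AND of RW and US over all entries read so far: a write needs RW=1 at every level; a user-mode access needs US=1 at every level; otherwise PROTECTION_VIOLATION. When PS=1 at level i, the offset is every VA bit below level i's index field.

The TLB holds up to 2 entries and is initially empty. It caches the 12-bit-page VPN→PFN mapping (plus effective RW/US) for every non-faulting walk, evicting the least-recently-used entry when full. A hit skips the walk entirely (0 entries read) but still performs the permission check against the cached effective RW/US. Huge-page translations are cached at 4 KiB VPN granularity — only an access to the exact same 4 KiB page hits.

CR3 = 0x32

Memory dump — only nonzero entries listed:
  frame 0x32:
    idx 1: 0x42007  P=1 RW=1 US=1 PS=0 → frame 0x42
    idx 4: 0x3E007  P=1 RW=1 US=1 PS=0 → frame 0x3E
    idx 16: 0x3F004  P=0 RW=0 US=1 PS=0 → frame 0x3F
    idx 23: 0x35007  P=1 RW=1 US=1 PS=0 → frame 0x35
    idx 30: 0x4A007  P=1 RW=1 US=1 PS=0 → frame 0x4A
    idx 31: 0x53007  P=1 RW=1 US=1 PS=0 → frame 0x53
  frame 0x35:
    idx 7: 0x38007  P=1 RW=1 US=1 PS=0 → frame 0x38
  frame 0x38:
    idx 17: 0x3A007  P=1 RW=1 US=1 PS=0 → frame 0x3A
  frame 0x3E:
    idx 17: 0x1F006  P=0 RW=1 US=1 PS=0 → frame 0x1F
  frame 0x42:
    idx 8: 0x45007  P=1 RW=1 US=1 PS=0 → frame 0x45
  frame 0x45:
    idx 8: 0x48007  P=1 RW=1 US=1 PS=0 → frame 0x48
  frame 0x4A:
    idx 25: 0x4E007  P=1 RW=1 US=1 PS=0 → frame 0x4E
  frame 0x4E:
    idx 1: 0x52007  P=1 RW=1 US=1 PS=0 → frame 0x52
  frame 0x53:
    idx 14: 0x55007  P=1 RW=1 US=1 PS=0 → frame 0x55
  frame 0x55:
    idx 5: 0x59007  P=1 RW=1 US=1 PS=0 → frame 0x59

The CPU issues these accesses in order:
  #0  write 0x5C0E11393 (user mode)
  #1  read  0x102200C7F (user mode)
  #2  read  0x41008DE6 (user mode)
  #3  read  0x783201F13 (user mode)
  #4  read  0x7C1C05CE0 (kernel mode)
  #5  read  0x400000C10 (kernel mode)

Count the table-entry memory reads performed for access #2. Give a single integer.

Per-access translation:
#0 VA=0x5C0E11393 (w,user):
  lvl0: tbl 0x32, slot 23 ⇒ 0x35007 (P1/RW1/US1/PS0)
  lvl1: tbl 0x35, slot 7 ⇒ 0x38007 (P1/RW1/US1/PS0)
  lvl2: tbl 0x38, slot 17 ⇒ 0x3A007 (P1/RW1/US1/PS0)
  ✓ 0x3A393  — 3 lookups
#1 VA=0x102200C7F (r,user):
  lvl0: tbl 0x32, slot 4 ⇒ 0x3E007 (P1/RW1/US1/PS0)
  lvl1: tbl 0x3E, slot 17 ⇒ 0x1F006 (P0/RW1/US1/PS0)
  ✗ PAGE_NOT_PRESENT  [2 reads]
#2 VA=0x41008DE6 (r,user):
  lvl0: tbl 0x32, slot 1 ⇒ 0x42007 (P1/RW1/US1/PS0)
  lvl1: tbl 0x42, slot 8 ⇒ 0x45007 (P1/RW1/US1/PS0)
  lvl2: tbl 0x45, slot 8 ⇒ 0x48007 (P1/RW1/US1/PS0)
  ✓ 0x48DE6  — 3 lookups
#3 VA=0x783201F13 (r,user):
  lvl0: tbl 0x32, slot 30 ⇒ 0x4A007 (P1/RW1/US1/PS0)
  lvl1: tbl 0x4A, slot 25 ⇒ 0x4E007 (P1/RW1/US1/PS0)
  lvl2: tbl 0x4E, slot 1 ⇒ 0x52007 (P1/RW1/US1/PS0)
  ✓ 0x52F13  — 3 lookups
#4 VA=0x7C1C05CE0 (r,kernel):
  lvl0: tbl 0x32, slot 31 ⇒ 0x53007 (P1/RW1/US1/PS0)
  lvl1: tbl 0x53, slot 14 ⇒ 0x55007 (P1/RW1/US1/PS0)
  lvl2: tbl 0x55, slot 5 ⇒ 0x59007 (P1/RW1/US1/PS0)
  ✓ 0x59CE0  — 3 lookups
#5 VA=0x400000C10 (r,kernel):
  lvl0: tbl 0x32, slot 16 ⇒ 0x3F004 (P0/RW0/US1/PS0)
  ✗ PAGE_NOT_PRESENT  [1 reads]

Entries read for #2: 3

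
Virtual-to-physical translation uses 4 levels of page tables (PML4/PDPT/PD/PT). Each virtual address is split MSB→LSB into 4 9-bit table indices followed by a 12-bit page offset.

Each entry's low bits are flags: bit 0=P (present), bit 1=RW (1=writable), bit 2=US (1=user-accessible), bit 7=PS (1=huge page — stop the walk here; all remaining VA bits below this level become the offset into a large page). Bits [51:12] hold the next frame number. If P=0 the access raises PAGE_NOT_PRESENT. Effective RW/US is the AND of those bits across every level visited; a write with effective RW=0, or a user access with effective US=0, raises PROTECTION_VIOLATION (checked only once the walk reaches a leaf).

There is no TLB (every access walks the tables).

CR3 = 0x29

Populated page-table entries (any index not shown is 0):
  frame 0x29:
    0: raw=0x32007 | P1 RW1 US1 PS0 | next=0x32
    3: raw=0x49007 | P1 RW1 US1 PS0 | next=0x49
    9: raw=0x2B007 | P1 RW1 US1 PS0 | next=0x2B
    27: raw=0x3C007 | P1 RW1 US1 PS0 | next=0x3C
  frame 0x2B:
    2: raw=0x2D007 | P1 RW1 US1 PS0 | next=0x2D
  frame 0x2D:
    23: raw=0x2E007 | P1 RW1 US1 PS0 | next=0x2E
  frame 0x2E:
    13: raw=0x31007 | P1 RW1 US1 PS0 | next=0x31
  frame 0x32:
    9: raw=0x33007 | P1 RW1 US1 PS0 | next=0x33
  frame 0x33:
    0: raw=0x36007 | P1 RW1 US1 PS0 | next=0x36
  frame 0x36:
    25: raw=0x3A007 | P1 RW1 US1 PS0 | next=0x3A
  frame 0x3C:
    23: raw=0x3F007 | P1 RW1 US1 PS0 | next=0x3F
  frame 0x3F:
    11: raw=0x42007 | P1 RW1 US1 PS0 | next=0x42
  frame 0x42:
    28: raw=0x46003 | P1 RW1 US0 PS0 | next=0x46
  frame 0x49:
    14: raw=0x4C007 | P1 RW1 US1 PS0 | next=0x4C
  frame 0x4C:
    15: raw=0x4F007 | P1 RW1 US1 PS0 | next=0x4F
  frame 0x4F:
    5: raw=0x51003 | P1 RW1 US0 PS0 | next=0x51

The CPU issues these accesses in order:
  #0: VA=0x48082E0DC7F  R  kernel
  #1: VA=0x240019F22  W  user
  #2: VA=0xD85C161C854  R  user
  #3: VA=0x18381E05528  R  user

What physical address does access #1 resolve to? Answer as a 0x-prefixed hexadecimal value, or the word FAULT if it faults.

Trace:
#0 VA=0x48082E0DC7F (r,kernel):
  lvl0: tbl 0x29, slot 9 ⇒ 0x2B007 (P1/RW1/US1/PS0)
  lvl1: tbl 0x2B, slot 2 ⇒ 0x2D007 (P1/RW1/US1/PS0)
  lvl2: tbl 0x2D, slot 23 ⇒ 0x2E007 (P1/RW1/US1/PS0)
  lvl3: tbl 0x2E, slot 13 ⇒ 0x31007 (P1/RW1/US1/PS0)
  ⇒ phys 0x31C7F  [4 reads]
#1 VA=0x240019F22 (w,user):
  lvl0: tbl 0x29, slot 0 ⇒ 0x32007 (P1/RW1/US1/PS0)
  lvl1: tbl 0x32, slot 9 ⇒ 0x33007 (P1/RW1/US1/PS0)
  lvl2: tbl 0x33, slot 0 ⇒ 0x36007 (P1/RW1/US1/PS0)
  lvl3: tbl 0x36, slot 25 ⇒ 0x3A007 (P1/RW1/US1/PS0)
  ⇒ phys 0x3AF22  [4 reads]
#2 VA=0xD85C161C854 (r,user):
  lvl0: tbl 0x29, slot 27 ⇒ 0x3C007 (P1/RW1/US1/PS0)
  lvl1: tbl 0x3C, slot 23 ⇒ 0x3F007 (P1/RW1/US1/PS0)
  lvl2: tbl 0x3F, slot 11 ⇒ 0x42007 (P1/RW1/US1/PS0)
  lvl3: tbl 0x42, slot 28 ⇒ 0x46003 (P1/RW1/US0/PS0)
  → PROTECTION_VIOLATION  (4 entries read)
#3 VA=0x18381E05528 (r,user):
  lvl0: tbl 0x29, slot 3 ⇒ 0x49007 (P1/RW1/US1/PS0)
  lvl1: tbl 0x49, slot 14 ⇒ 0x4C007 (P1/RW1/US1/PS0)
  lvl2: tbl 0x4C, slot 15 ⇒ 0x4F007 (P1/RW1/US1/PS0)
  lvl3: tbl 0x4F, slot 5 ⇒ 0x51003 (P1/RW1/US0/PS0)
  → PROTECTION_VIOLATION  (4 entries read)

Access #1 PA: 0x3AF22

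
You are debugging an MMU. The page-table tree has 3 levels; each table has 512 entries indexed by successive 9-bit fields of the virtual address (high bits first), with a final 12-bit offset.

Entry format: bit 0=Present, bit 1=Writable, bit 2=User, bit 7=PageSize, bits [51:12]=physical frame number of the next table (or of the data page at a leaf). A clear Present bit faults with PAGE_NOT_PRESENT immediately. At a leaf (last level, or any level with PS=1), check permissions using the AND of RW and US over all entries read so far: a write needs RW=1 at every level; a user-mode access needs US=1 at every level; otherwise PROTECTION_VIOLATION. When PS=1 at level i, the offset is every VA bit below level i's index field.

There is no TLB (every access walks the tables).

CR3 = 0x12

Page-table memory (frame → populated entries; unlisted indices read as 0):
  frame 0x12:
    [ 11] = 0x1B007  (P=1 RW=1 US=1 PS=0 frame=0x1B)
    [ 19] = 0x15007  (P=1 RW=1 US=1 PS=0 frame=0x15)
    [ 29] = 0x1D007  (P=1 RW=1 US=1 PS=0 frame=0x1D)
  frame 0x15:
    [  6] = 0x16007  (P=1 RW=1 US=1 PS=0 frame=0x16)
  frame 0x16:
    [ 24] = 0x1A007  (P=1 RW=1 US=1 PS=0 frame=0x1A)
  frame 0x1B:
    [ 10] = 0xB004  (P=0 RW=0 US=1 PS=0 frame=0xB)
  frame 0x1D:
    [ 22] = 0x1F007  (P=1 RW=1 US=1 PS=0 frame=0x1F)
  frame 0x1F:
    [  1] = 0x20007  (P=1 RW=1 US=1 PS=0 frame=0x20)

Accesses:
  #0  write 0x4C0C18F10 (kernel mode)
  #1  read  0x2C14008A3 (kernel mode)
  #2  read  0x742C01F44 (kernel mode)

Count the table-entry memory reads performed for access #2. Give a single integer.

Walk each access:
#0 VA=0x4C0C18F10 (w,kernel):
  L0 @0x12[19] → 0x15007  P=1,RW=1,US=1,PS=0
  L1 @0x15[6] → 0x16007  P=1,RW=1,US=1,PS=0
  L2 @0x16[24] → 0x1A007  P=1,RW=1,US=1,PS=0
  ✓ 0x1AF10  — 3 lookups
#1 VA=0x2C14008A3 (r,kernel):
  L0 @0x12[11] → 0x1B007  P=1,RW=1,US=1,PS=0
  L1 @0x1B[10] → 0xB004  P=0,RW=0,US=1,PS=0
  ✗ PAGE_NOT_PRESENT  [2 reads]
#2 VA=0x742C01F44 (r,kernel):
  L0 @0x12[29] → 0x1D007  P=1,RW=1,US=1,PS=0
  L1 @0x1D[22] → 0x1F007  P=1,RW=1,US=1,PS=0
  L2 @0x1F[1] → 0x20007  P=1,RW=1,US=1,PS=0
  ✓ 0x20F44  — 3 lookups

Entries read for #2: 3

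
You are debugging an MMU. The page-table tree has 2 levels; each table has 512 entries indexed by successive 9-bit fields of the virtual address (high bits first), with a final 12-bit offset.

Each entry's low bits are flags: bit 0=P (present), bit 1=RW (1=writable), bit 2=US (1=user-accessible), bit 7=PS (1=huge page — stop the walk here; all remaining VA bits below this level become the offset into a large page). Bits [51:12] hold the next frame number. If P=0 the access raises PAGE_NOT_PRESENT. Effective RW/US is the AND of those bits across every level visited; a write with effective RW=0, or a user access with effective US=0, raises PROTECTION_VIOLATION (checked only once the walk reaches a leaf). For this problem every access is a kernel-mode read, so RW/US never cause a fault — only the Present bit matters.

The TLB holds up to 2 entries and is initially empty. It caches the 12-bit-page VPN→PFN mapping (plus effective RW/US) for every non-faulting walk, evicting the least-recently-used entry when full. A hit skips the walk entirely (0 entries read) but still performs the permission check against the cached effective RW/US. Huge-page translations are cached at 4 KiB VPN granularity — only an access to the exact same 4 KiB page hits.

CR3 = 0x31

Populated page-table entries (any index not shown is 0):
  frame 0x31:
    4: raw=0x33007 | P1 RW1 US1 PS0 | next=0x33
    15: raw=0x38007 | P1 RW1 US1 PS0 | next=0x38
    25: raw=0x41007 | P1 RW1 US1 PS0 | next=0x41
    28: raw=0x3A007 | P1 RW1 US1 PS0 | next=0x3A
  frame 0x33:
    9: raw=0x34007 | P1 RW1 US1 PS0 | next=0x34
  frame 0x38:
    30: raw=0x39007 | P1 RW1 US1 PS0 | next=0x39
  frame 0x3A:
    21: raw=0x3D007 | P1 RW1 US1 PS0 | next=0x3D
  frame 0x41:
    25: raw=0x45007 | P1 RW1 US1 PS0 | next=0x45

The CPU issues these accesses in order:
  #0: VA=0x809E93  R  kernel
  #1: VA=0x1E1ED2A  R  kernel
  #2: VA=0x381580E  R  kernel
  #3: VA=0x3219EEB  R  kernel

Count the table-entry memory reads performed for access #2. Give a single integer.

Per-access translation:
#0 VA=0x809E93 (r,kernel):
  L0 @0x31[4] → 0x33007  P=1,RW=1,US=1,PS=0
  L1 @0x33[9] → 0x34007  P=1,RW=1,US=1,PS=0
  ⇒ phys 0x34E93  [2 reads]
#1 VA=0x1E1ED2A (r,kernel):
  L0 @0x31[15] → 0x38007  P=1,RW=1,US=1,PS=0
  L1 @0x38[30] → 0x39007  P=1,RW=1,US=1,PS=0
  ⇒ phys 0x39D2A  [2 reads]
#2 VA=0x381580E (r,kernel):
  L0 @0x31[28] → 0x3A007  P=1,RW=1,US=1,PS=0
  L1 @0x3A[21] → 0x3D007  P=1,RW=1,US=1,PS=0
  ⇒ phys 0x3D80E  [2 reads]
#3 VA=0x3219EEB (r,kernel):
  L0 @0x31[25] → 0x41007  P=1,RW=1,US=1,PS=0
  L1 @0x41[25] → 0x45007  P=1,RW=1,US=1,PS=0
  ⇒ phys 0x45EEB  [2 reads]

Entries read for #2: 2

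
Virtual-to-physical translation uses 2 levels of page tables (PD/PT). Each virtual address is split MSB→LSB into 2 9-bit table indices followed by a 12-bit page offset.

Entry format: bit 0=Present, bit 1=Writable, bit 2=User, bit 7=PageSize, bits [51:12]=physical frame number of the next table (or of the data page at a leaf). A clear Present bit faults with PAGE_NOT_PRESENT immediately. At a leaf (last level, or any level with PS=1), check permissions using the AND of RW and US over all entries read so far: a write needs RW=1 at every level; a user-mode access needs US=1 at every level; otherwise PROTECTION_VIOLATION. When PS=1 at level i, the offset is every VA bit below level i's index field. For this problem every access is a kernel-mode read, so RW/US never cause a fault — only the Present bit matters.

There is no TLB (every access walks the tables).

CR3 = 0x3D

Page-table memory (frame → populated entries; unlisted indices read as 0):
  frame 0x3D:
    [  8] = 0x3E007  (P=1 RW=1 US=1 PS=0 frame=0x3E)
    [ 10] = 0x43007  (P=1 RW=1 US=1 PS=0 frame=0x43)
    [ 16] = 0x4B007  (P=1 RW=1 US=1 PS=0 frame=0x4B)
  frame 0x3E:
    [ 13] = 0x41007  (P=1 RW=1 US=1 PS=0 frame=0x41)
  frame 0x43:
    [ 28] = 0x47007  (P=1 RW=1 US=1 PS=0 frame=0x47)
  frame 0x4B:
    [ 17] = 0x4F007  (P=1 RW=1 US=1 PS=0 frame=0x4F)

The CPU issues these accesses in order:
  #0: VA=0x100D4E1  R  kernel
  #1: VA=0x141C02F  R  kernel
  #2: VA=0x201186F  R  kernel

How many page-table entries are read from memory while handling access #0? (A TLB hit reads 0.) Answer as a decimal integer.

Trace:
#0 VA=0x100D4E1 (r,kernel):
  [0] read 0x3D idx=8: raw=0x3E007 flags P=1 W=1 U=1 S=0
  [1] read 0x3E idx=13: raw=0x41007 flags P=1 W=1 U=1 S=0
  ✓ 0x414E1  — 2 lookups
#1 VA=0x141C02F (r,kernel):
  [0] read 0x3D idx=10: raw=0x43007 flags P=1 W=1 U=1 S=0
  [1] read 0x43 idx=28: raw=0x47007 flags P=1 W=1 U=1 S=0
  ✓ 0x4702F  — 2 lookups
#2 VA=0x201186F (r,kernel):
  [0] read 0x3D idx=16: raw=0x4B007 flags P=1 W=1 U=1 S=0
  [1] read 0x4B idx=17: raw=0x4F007 flags P=1 W=1 U=1 S=0
  ✓ 0x4F86F  — 2 lookups

Entries read for #0: 2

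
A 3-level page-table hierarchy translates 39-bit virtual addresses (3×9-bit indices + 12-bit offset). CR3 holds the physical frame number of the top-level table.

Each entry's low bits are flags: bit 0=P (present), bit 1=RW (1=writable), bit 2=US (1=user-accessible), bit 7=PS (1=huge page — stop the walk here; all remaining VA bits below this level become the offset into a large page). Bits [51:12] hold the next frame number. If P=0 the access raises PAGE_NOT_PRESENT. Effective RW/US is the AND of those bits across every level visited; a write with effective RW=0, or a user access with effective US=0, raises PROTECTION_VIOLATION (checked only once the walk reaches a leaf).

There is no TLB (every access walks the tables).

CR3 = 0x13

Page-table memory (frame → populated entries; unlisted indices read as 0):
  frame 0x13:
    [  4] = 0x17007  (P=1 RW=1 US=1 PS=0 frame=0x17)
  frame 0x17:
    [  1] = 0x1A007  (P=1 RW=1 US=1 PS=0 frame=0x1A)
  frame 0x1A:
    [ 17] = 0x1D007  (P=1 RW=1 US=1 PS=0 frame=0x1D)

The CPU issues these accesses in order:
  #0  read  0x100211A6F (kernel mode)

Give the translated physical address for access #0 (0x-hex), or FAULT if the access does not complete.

Walk each access:
#0 VA=0x100211A6F (r,kernel):
  L0 @0x13[4] → 0x17007  P=1,RW=1,US=1,PS=0
  L1 @0x17[1] → 0x1A007  P=1,RW=1,US=1,PS=0
  L2 @0x1A[17] → 0x1D007  P=1,RW=1,US=1,PS=0
  ✓ 0x1DA6F  — 3 lookups

Access #0 PA: 0x1DA6F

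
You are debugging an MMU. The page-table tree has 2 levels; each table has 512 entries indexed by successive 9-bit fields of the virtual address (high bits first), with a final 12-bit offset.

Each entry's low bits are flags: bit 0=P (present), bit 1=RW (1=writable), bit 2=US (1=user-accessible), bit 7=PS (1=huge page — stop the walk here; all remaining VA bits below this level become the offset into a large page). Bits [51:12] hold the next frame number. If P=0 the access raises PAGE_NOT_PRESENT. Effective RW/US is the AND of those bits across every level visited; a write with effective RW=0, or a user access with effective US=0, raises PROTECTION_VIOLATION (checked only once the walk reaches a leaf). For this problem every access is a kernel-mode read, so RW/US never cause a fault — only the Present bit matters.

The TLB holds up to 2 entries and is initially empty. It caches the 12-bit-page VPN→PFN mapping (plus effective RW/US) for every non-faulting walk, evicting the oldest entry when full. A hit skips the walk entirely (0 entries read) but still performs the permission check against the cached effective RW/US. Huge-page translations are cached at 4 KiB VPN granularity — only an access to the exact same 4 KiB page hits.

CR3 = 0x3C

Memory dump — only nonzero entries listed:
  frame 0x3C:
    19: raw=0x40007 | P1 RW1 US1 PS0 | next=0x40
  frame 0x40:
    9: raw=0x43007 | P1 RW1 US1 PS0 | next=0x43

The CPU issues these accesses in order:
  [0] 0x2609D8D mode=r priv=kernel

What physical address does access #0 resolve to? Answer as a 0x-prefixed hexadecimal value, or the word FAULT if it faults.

Per-access translation:
#0 VA=0x2609D8D (r,kernel):
  [0] read 0x3C idx=19: raw=0x40007 flags P=1 W=1 U=1 S=0
  [1] read 0x40 idx=9: raw=0x43007 flags P=1 W=1 U=1 S=0
  ✓ 0x43D8D  — 2 lookups

Access #0 PA: 0x43D8D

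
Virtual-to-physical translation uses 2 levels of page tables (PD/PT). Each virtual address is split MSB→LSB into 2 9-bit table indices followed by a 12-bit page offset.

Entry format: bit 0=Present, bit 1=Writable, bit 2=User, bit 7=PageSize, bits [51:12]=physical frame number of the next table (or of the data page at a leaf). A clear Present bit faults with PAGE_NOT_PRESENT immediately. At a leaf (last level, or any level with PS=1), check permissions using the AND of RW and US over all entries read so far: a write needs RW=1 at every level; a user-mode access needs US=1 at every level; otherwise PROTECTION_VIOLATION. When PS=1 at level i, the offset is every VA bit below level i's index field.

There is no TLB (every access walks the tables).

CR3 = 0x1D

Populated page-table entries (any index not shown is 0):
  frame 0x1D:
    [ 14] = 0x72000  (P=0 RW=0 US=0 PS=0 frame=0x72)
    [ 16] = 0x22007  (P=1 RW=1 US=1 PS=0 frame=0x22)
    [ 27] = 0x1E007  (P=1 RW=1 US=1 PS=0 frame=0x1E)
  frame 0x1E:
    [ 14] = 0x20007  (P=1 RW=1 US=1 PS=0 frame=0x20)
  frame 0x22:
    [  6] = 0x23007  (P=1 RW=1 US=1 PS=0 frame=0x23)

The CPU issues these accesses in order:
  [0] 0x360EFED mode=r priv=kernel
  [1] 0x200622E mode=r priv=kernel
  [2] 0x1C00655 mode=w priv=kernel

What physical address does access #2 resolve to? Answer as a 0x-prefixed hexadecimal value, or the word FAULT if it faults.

Trace:
#0 VA=0x360EFED (r,kernel):
  L0 @0x1D[27] → 0x1E007  P=1,RW=1,US=1,PS=0
  L1 @0x1E[14] → 0x20007  P=1,RW=1,US=1,PS=0
  ✓ 0x20FED  — 2 lookups
#1 VA=0x200622E (r,kernel):
  L0 @0x1D[16] → 0x22007  P=1,RW=1,US=1,PS=0
  L1 @0x22[6] → 0x23007  P=1,RW=1,US=1,PS=0
  ✓ 0x2322E  — 2 lookups
#2 VA=0x1C00655 (w,kernel):
  L0 @0x1D[14] → 0x72000  P=0,RW=0,US=0,PS=0
  ⇒ fault: PAGE_NOT_PRESENT  — 1 lookups

Access #2 PA: FAULT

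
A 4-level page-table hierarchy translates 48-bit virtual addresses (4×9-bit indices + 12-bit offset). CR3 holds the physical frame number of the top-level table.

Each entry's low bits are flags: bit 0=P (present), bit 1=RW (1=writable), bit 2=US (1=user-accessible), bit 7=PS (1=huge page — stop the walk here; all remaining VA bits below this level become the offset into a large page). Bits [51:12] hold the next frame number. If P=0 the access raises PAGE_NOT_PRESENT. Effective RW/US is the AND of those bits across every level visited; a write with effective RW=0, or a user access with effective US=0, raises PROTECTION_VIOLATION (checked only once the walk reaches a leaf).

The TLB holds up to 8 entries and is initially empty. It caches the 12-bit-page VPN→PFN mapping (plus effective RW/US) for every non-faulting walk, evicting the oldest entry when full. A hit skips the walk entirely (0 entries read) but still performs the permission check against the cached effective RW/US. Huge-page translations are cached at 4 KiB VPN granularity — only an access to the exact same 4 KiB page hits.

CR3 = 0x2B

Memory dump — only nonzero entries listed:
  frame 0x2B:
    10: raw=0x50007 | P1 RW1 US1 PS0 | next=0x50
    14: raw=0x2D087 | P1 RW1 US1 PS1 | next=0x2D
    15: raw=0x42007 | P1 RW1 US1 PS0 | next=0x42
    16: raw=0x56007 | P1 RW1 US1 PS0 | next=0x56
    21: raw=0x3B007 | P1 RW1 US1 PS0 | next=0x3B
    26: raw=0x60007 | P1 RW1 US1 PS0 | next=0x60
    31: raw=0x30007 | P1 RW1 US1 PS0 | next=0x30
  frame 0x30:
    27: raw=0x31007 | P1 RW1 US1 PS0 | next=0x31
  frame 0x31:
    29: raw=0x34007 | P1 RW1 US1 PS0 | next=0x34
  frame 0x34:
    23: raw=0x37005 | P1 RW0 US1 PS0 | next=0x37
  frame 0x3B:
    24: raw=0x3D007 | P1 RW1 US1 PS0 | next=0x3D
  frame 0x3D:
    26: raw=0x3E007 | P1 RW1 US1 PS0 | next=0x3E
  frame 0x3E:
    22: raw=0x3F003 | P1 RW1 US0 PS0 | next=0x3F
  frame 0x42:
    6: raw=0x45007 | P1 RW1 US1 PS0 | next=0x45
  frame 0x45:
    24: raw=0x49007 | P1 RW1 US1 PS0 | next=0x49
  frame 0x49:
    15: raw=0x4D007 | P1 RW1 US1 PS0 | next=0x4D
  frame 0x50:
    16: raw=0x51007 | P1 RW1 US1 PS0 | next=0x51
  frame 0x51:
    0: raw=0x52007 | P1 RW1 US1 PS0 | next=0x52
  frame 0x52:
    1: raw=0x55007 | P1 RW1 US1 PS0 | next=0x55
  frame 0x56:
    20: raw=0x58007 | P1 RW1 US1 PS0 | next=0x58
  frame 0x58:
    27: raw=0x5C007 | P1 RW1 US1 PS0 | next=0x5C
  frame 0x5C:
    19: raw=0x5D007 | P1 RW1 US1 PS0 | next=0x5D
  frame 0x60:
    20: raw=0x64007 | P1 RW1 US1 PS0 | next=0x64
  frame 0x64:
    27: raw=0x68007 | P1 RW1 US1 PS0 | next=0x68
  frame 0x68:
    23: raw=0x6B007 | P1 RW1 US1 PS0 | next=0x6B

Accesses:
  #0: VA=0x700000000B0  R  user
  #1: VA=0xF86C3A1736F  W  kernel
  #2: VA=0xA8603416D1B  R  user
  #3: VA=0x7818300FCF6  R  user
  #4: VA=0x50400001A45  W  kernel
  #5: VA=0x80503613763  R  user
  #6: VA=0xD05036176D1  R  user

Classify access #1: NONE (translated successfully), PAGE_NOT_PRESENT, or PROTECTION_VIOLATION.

Walk each access:
#0 VA=0x700000000B0 (r,user):
  L0 @0x2B[14] → 0x2D087  P=1,RW=1,US=1,PS=1
  ⇒ phys 0x2D0B0 (huge @L0)  [1 reads]
#1 VA=0xF86C3A1736F (w,kernel):
  L0 @0x2B[31] → 0x30007  P=1,RW=1,US=1,PS=0
  L1 @0x30[27] → 0x31007  P=1,RW=1,US=1,PS=0
  L2 @0x31[29] → 0x34007  P=1,RW=1,US=1,PS=0
  L3 @0x34[23] → 0x37005  P=1,RW=0,US=1,PS=0
  ⇒ fault: PROTECTION_VIOLATION  — 4 lookups
#2 VA=0xA8603416D1B (r,user):
  L0 @0x2B[21] → 0x3B007  P=1,RW=1,US=1,PS=0
  L1 @0x3B[24] → 0x3D007  P=1,RW=1,US=1,PS=0
  L2 @0x3D[26] → 0x3E007  P=1,RW=1,US=1,PS=0
  L3 @0x3E[22] → 0x3F003  P=1,RW=1,US=0,PS=0
  ⇒ fault: PROTECTION_VIOLATION  — 4 lookups
#3 VA=0x7818300FCF6 (r,user):
  L0 @0x2B[15] → 0x42007  P=1,RW=1,US=1,PS=0
  L1 @0x42[6] → 0x45007  P=1,RW=1,US=1,PS=0
  L2 @0x45[24] → 0x49007  P=1,RW=1,US=1,PS=0
  L3 @0x49[15] → 0x4D007  P=1,RW=1,US=1,PS=0
  ⇒ phys 0x4DCF6  [4 reads]
#4 VA=0x50400001A45 (w,kernel):
  L0 @0x2B[10] → 0x50007  P=1,RW=1,US=1,PS=0
  L1 @0x50[16] → 0x51007  P=1,RW=1,US=1,PS=0
  L2 @0x51[0] → 0x52007  P=1,RW=1,US=1,PS=0
  L3 @0x52[1] → 0x55007  P=1,RW=1,US=1,PS=0
  ⇒ phys 0x55A45  [4 reads]
#5 VA=0x80503613763 (r,user):
  L0 @0x2B[16] → 0x56007  P=1,RW=1,US=1,PS=0
  L1 @0x56[20] → 0x58007  P=1,RW=1,US=1,PS=0
  L2 @0x58[27] → 0x5C007  P=1,RW=1,US=1,PS=0
  L3 @0x5C[19] → 0x5D007  P=1,RW=1,US=1,PS=0
  ⇒ phys 0x5D763  [4 reads]
#6 VA=0xD05036176D1 (r,user):
  L0 @0x2B[26] → 0x60007  P=1,RW=1,US=1,PS=0
  L1 @0x60[20] → 0x64007  P=1,RW=1,US=1,PS=0
  L2 @0x64[27] → 0x68007  P=1,RW=1,US=1,PS=0
  L3 @0x68[23] → 0x6B007  P=1,RW=1,US=1,PS=0
  ⇒ phys 0x6B6D1  [4 reads]

Access #1 fault: PROTECTION_VIOLATION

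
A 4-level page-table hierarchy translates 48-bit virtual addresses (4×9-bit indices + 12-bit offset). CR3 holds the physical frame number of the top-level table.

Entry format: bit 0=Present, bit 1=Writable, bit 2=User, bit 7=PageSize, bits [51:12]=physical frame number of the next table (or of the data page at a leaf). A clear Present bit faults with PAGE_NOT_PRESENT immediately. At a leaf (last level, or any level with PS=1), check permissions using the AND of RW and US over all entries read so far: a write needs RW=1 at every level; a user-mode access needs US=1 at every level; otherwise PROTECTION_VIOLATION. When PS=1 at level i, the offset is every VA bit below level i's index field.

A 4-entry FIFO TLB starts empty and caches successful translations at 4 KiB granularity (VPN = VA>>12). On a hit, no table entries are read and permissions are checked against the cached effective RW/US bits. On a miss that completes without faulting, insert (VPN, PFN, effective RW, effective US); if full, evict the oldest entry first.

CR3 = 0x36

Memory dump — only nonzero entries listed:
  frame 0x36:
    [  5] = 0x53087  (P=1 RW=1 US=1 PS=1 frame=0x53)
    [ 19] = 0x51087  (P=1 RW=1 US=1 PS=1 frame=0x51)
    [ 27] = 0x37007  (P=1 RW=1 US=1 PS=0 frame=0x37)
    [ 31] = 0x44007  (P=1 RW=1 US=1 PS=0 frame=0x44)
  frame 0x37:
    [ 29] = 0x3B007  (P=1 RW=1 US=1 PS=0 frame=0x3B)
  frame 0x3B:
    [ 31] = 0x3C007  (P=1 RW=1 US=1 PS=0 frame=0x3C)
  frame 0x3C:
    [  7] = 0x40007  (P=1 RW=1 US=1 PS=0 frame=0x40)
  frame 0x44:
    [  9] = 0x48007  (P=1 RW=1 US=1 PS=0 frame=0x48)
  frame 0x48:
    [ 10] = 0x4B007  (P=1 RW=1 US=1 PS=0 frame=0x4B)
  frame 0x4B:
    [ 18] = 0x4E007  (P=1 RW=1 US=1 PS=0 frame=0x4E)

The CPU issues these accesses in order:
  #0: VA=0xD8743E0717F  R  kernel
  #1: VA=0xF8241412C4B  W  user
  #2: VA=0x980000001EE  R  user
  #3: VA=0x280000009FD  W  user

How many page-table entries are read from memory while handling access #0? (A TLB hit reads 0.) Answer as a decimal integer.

Per-access translation:
#0 VA=0xD8743E0717F (r,kernel):
  L0: frame=0x36 idx=27 entry=0x37007 [P=1 RW=1 US=1 PS=0]
  L1: frame=0x37 idx=29 entry=0x3B007 [P=1 RW=1 US=1 PS=0]
  L2: frame=0x3B idx=31 entry=0x3C007 [P=1 RW=1 US=1 PS=0]
  L3: frame=0x3C idx=7 entry=0x40007 [P=1 RW=1 US=1 PS=0]
  → PA=0x4017F  (4 entries read)
#1 VA=0xF8241412C4B (w,user):
  L0: frame=0x36 idx=31 entry=0x44007 [P=1 RW=1 US=1 PS=0]
  L1: frame=0x44 idx=9 entry=0x48007 [P=1 RW=1 US=1 PS=0]
  L2: frame=0x48 idx=10 entry=0x4B007 [P=1 RW=1 US=1 PS=0]
  L3: frame=0x4B idx=18 entry=0x4E007 [P=1 RW=1 US=1 PS=0]
  → PA=0x4EC4B  (4 entries read)
#2 VA=0x980000001EE (r,user):
  L0: frame=0x36 idx=19 entry=0x51087 [P=1 RW=1 US=1 PS=1]
  → PA=0x511EE (huge @L0)  (1 entries read)
#3 VA=0x280000009FD (w,user):
  L0: frame=0x36 idx=5 entry=0x53087 [P=1 RW=1 US=1 PS=1]
  → PA=0x539FD (huge @L0)  (1 entries read)

Entries read for #0: 4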